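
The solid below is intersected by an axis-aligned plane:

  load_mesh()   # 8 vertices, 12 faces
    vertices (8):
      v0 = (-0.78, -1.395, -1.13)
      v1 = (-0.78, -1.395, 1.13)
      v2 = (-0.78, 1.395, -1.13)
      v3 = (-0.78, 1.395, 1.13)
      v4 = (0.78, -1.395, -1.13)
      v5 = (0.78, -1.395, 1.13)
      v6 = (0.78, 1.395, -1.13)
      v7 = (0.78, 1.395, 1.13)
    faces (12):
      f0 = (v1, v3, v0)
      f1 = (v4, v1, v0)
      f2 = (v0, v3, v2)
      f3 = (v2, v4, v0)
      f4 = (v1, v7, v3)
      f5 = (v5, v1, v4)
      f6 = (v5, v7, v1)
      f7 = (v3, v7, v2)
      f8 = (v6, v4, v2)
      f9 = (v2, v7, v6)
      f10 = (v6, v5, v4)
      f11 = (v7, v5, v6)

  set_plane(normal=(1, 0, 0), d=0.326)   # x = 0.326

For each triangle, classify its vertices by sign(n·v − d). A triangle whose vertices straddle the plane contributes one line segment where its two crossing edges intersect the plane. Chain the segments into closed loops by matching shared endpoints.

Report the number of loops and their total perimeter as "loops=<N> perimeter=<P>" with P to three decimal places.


Straddling triangles (8 of 12):
  (v4,v1,v0) [+--] → (0.326, -1.395, -0.472282)–(0.326, -1.395, -1.13)  len=0.6577
  (v2,v4,v0) [-+-] → (0.326, -0.583038, -1.13)–(0.326, -1.395, -1.13)  len=0.8120
  (v1,v7,v3) [-+-] → (0.326, 0.583038, 1.13)–(0.326, 1.395, 1.13)  len=0.8120
  (v5,v1,v4) [+-+] → (0.326, -1.395, 1.13)–(0.326, -1.395, -0.472282)  len=1.6023
  (v5,v7,v1) [++-] → (0.326, 0.583038, 1.13)–(0.326, -1.395, 1.13)  len=1.9780
  (v3,v7,v2) [-+-] → (0.326, 1.395, 1.13)–(0.326, 1.395, 0.472282)  len=0.6577
  (v6,v4,v2) [++-] → (0.326, -0.583038, -1.13)–(0.326, 1.395, -1.13)  len=1.9780
  (v2,v7,v6) [-++] → (0.326, 1.395, 0.472282)–(0.326, 1.395, -1.13)  len=1.6023

Chained into 1 loop(s):
  loop 1: 8 segments, perimeter = 10.1000
Total perimeter = 10.100

loops=1 perimeter=10.100


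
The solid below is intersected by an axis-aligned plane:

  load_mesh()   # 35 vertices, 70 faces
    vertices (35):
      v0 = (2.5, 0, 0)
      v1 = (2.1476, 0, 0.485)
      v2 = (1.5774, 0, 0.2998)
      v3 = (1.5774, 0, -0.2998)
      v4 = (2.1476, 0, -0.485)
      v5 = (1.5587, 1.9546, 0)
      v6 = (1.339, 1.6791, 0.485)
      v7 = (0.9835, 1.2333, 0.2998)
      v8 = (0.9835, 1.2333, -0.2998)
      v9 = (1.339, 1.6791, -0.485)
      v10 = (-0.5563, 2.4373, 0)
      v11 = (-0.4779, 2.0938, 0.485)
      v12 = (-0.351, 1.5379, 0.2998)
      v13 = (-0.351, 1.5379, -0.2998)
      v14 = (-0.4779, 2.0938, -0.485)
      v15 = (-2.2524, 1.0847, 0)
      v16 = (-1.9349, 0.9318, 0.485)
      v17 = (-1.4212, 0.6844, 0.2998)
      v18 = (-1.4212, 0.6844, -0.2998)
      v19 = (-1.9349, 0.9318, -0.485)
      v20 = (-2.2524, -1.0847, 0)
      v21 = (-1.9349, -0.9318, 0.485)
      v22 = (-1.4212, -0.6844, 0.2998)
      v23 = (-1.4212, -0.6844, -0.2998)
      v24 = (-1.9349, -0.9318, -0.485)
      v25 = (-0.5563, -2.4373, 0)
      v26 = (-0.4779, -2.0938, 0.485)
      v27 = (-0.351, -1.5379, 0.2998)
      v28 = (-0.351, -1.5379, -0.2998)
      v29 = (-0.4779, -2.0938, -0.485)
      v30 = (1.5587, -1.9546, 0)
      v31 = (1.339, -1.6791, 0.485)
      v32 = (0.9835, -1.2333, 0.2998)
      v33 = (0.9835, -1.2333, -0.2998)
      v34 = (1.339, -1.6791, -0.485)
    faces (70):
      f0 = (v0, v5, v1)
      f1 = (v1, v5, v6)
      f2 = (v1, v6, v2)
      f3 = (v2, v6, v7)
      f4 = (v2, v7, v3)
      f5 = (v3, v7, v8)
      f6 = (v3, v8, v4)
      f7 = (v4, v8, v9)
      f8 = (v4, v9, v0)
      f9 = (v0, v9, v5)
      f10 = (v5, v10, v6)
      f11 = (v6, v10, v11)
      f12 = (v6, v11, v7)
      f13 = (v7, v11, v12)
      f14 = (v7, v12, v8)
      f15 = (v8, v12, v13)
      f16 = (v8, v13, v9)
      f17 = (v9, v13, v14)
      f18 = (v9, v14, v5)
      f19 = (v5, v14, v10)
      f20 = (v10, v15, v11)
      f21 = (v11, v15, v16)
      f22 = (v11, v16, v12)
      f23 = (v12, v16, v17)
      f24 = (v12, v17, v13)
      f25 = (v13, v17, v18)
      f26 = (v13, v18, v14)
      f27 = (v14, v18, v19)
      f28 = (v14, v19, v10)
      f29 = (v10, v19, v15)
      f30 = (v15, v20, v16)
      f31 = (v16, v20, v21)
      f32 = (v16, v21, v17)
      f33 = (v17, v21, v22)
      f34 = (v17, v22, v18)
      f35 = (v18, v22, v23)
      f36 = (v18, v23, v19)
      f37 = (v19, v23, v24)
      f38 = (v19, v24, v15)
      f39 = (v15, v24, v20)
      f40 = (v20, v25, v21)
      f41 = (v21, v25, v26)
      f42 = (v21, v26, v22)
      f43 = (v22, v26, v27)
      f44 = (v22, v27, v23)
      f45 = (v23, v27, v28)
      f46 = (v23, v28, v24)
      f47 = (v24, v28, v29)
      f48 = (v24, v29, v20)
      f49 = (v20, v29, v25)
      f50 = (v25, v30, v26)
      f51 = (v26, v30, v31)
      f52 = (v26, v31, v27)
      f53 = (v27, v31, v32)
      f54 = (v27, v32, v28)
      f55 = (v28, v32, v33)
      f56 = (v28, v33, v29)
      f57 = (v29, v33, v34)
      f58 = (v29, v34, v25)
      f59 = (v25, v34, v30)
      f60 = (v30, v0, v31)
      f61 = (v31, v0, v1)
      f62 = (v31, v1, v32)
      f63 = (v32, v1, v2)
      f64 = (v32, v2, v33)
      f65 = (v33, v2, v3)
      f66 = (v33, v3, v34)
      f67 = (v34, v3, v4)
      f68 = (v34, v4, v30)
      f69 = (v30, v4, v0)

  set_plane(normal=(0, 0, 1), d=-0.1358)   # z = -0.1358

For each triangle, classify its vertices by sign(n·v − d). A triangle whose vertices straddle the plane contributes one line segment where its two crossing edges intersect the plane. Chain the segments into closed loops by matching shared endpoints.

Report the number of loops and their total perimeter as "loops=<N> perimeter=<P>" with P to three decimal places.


Straddling triangles (28 of 70):
  (v2,v7,v3) [++-] → (1.41496, 0.337327, -0.1358)–(1.5774, 0, -0.1358)  len=0.3744
  (v3,v7,v8) [-+-] → (1.41496, 0.337327, -0.1358)–(0.9835, 1.2333, -0.1358)  len=0.9944
  (v4,v9,v0) [--+] → (2.17492, 0.470148, -0.1358)–(2.40133, 0, -0.1358)  len=0.5218
  (v0,v9,v5) [+-+] → (2.17492, 0.470148, -0.1358)–(1.49718, 1.87746, -0.1358)  len=1.5620
  (v7,v12,v8) [++-] → (0.618493, 1.31661, -0.1358)–(0.9835, 1.2333, -0.1358)  len=0.3744
  (v8,v12,v13) [-+-] → (0.618493, 1.31661, -0.1358)–(-0.351, 1.5379, -0.1358)  len=0.9944
  (v9,v14,v5) [--+] → (0.988452, 1.99358, -0.1358)–(1.49718, 1.87746, -0.1358)  len=0.5218
  (v5,v14,v10) [+-+] → (0.988452, 1.99358, -0.1358)–(-0.534348, 2.34112, -0.1358)  len=1.5620
  (v12,v17,v13) [++-] → (-0.643716, 1.30445, -0.1358)–(-0.351, 1.5379, -0.1358)  len=0.3744
  (v13,v17,v18) [-+-] → (-0.643716, 1.30445, -0.1358)–(-1.4212, 0.6844, -0.1358)  len=0.9945
  (v14,v19,v10) [--+] → (-0.942308, 2.01576, -0.1358)–(-0.534348, 2.34112, -0.1358)  len=0.5218
  (v10,v19,v15) [+-+] → (-0.942308, 2.01576, -0.1358)–(-2.1635, 1.04189, -0.1358)  len=1.5620
  (v17,v22,v18) [++-] → (-1.4212, 0.310012, -0.1358)–(-1.4212, 0.6844, -0.1358)  len=0.3744
  (v18,v22,v23) [-+-] → (-1.4212, 0.310012, -0.1358)–(-1.4212, -0.6844, -0.1358)  len=0.9944
  (v19,v24,v15) [--+] → (-2.1635, 0.52008, -0.1358)–(-2.1635, 1.04189, -0.1358)  len=0.5218
  (v15,v24,v20) [+-+] → (-2.1635, 0.52008, -0.1358)–(-2.1635, -1.04189, -0.1358)  len=1.5620
  (v22,v27,v23) [++-] → (-1.12848, -0.917846, -0.1358)–(-1.4212, -0.6844, -0.1358)  len=0.3744
  (v23,v27,v28) [-+-] → (-1.12848, -0.917846, -0.1358)–(-0.351, -1.5379, -0.1358)  len=0.9945
  (v24,v29,v20) [--+] → (-1.75554, -1.36725, -0.1358)–(-2.1635, -1.04189, -0.1358)  len=0.5218
  (v20,v29,v25) [+-+] → (-1.75554, -1.36725, -0.1358)–(-0.534348, -2.34112, -0.1358)  len=1.5620
  (v27,v32,v28) [++-] → (0.0140067, -1.45459, -0.1358)–(-0.351, -1.5379, -0.1358)  len=0.3744
  (v28,v32,v33) [-+-] → (0.0140067, -1.45459, -0.1358)–(0.9835, -1.2333, -0.1358)  len=0.9944
  (v29,v34,v25) [--+] → (-0.025616, -2.225, -0.1358)–(-0.534348, -2.34112, -0.1358)  len=0.5218
  (v25,v34,v30) [+-+] → (-0.025616, -2.225, -0.1358)–(1.49718, -1.87746, -0.1358)  len=1.5620
  (v32,v2,v33) [++-] → (1.14594, -0.895973, -0.1358)–(0.9835, -1.2333, -0.1358)  len=0.3744
  (v33,v2,v3) [-+-] → (1.14594, -0.895973, -0.1358)–(1.5774, 0, -0.1358)  len=0.9944
  (v34,v4,v30) [--+] → (1.72359, -1.40731, -0.1358)–(1.49718, -1.87746, -0.1358)  len=0.5218
  (v30,v4,v0) [+-+] → (1.72359, -1.40731, -0.1358)–(2.40133, 0, -0.1358)  len=1.5620

Chained into 2 loop(s):
  loop 1: 14 segments, perimeter = 9.5819
  loop 2: 14 segments, perimeter = 14.5865
Total perimeter = 24.168

loops=2 perimeter=24.168


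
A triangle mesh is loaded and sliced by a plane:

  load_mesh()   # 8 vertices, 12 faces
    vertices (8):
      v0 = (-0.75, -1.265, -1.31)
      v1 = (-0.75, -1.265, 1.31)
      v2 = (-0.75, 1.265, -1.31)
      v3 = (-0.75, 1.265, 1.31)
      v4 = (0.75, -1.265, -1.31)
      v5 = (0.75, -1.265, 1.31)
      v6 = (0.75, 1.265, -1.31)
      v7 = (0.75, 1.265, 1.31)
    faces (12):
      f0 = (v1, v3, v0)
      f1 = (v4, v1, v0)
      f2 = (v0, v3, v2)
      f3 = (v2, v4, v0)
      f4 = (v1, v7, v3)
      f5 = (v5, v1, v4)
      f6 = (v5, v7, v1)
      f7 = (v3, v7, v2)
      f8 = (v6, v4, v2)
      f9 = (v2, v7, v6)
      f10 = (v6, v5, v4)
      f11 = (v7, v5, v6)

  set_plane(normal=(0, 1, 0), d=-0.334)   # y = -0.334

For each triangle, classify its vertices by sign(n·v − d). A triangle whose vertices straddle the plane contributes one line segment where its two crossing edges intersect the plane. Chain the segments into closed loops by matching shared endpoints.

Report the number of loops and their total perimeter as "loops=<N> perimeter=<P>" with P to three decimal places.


Straddling triangles (8 of 12):
  (v1,v3,v0) [-+-] → (-0.75, -0.334, 1.31)–(-0.75, -0.334, -0.345881)  len=1.6559
  (v0,v3,v2) [-++] → (-0.75, -0.334, -0.345881)–(-0.75, -0.334, -1.31)  len=0.9641
  (v2,v4,v0) [+--] → (0.198024, -0.334, -1.31)–(-0.75, -0.334, -1.31)  len=0.9480
  (v1,v7,v3) [-++] → (-0.198024, -0.334, 1.31)–(-0.75, -0.334, 1.31)  len=0.5520
  (v5,v7,v1) [-+-] → (0.75, -0.334, 1.31)–(-0.198024, -0.334, 1.31)  len=0.9480
  (v6,v4,v2) [+-+] → (0.75, -0.334, -1.31)–(0.198024, -0.334, -1.31)  len=0.5520
  (v6,v5,v4) [+--] → (0.75, -0.334, 0.345881)–(0.75, -0.334, -1.31)  len=1.6559
  (v7,v5,v6) [+-+] → (0.75, -0.334, 1.31)–(0.75, -0.334, 0.345881)  len=0.9641

Chained into 1 loop(s):
  loop 1: 8 segments, perimeter = 8.2400
Total perimeter = 8.240

loops=1 perimeter=8.240


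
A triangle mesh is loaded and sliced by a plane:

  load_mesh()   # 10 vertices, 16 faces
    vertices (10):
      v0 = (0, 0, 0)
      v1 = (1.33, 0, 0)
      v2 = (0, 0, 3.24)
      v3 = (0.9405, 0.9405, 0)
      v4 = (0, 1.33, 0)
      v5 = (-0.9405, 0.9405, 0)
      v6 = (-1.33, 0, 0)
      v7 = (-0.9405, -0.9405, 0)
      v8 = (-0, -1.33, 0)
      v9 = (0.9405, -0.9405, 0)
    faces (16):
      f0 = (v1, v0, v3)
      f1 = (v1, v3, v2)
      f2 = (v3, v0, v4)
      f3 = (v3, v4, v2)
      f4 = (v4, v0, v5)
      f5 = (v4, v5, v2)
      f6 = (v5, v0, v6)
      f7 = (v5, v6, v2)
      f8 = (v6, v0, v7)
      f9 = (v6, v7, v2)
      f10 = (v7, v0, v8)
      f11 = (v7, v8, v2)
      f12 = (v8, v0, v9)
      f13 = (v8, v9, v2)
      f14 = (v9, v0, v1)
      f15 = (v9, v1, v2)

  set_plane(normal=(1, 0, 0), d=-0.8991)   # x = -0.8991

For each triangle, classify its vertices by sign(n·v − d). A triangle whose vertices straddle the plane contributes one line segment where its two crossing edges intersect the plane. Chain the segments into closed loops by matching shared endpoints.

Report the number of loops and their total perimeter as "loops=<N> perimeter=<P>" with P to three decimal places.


Straddling triangles (8 of 16):
  (v4,v0,v5) [++-] → (-0.8991, 0.8991, 0)–(-0.8991, 0.957645, 0)  len=0.0585
  (v4,v5,v2) [+-+] → (-0.8991, 0.957645, 0)–(-0.8991, 0.8991, 0.142622)  len=0.1542
  (v5,v0,v6) [-+-] → (-0.8991, 0.8991, 0)–(-0.8991, 0, 0)  len=0.8991
  (v5,v6,v2) [--+] → (-0.8991, 0, 1.04971)–(-0.8991, 0.8991, 0.142622)  len=1.2772
  (v6,v0,v7) [-+-] → (-0.8991, 0, 0)–(-0.8991, -0.8991, 0)  len=0.8991
  (v6,v7,v2) [--+] → (-0.8991, -0.8991, 0.142622)–(-0.8991, 0, 1.04971)  len=1.2772
  (v7,v0,v8) [-++] → (-0.8991, -0.8991, 0)–(-0.8991, -0.957645, 0)  len=0.0585
  (v7,v8,v2) [-++] → (-0.8991, -0.957645, 0)–(-0.8991, -0.8991, 0.142622)  len=0.1542

Chained into 1 loop(s):
  loop 1: 8 segments, perimeter = 4.7780
Total perimeter = 4.778

loops=1 perimeter=4.778


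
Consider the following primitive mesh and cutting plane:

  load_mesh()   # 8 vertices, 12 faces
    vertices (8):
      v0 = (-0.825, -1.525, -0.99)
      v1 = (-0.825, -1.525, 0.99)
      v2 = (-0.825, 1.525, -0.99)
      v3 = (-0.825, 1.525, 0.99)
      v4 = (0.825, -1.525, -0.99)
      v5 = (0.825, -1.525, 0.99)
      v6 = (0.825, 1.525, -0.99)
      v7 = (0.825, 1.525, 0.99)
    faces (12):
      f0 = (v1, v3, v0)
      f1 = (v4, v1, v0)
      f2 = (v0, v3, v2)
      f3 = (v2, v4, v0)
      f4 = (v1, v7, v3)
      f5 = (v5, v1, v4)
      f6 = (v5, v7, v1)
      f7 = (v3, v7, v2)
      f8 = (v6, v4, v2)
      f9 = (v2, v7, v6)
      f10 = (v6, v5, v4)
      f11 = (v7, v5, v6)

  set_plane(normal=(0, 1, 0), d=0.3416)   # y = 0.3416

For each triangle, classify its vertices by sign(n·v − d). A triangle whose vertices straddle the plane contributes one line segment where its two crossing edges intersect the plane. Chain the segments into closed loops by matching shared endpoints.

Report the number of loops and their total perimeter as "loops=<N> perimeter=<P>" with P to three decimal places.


loops=1 perimeter=7.260

Straddling triangles (8 of 12):
  (v1,v3,v0) [-+-] → (-0.825, 0.3416, 0.99)–(-0.825, 0.3416, 0.22176)  len=0.7682
  (v0,v3,v2) [-++] → (-0.825, 0.3416, 0.22176)–(-0.825, 0.3416, -0.99)  len=1.2118
  (v2,v4,v0) [+--] → (-0.1848, 0.3416, -0.99)–(-0.825, 0.3416, -0.99)  len=0.6402
  (v1,v7,v3) [-++] → (0.1848, 0.3416, 0.99)–(-0.825, 0.3416, 0.99)  len=1.0098
  (v5,v7,v1) [-+-] → (0.825, 0.3416, 0.99)–(0.1848, 0.3416, 0.99)  len=0.6402
  (v6,v4,v2) [+-+] → (0.825, 0.3416, -0.99)–(-0.1848, 0.3416, -0.99)  len=1.0098
  (v6,v5,v4) [+--] → (0.825, 0.3416, -0.22176)–(0.825, 0.3416, -0.99)  len=0.7682
  (v7,v5,v6) [+-+] → (0.825, 0.3416, 0.99)–(0.825, 0.3416, -0.22176)  len=1.2118

Chained into 1 loop(s):
  loop 1: 8 segments, perimeter = 7.2600
Total perimeter = 7.260


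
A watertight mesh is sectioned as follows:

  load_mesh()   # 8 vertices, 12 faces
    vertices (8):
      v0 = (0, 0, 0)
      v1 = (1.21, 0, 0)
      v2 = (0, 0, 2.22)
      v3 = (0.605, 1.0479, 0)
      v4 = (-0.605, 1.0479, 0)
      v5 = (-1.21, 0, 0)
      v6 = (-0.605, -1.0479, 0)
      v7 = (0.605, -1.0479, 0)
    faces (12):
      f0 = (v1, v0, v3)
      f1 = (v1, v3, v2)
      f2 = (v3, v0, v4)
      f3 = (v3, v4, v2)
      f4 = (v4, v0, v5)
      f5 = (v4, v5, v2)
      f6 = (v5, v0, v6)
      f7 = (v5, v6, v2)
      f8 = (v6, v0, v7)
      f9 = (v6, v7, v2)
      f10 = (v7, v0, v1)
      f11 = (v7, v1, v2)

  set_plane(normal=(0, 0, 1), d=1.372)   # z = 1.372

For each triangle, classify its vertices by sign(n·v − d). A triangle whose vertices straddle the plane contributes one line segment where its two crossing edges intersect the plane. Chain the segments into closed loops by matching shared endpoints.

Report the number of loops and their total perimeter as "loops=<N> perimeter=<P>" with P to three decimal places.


Straddling triangles (6 of 12):
  (v1,v3,v2) [--+] → (0.231099, 0.400279, 1.372)–(0.462198, 0, 1.372)  len=0.4622
  (v3,v4,v2) [--+] → (-0.231099, 0.400279, 1.372)–(0.231099, 0.400279, 1.372)  len=0.4622
  (v4,v5,v2) [--+] → (-0.462198, 0, 1.372)–(-0.231099, 0.400279, 1.372)  len=0.4622
  (v5,v6,v2) [--+] → (-0.231099, -0.400279, 1.372)–(-0.462198, 0, 1.372)  len=0.4622
  (v6,v7,v2) [--+] → (0.231099, -0.400279, 1.372)–(-0.231099, -0.400279, 1.372)  len=0.4622
  (v7,v1,v2) [--+] → (0.462198, 0, 1.372)–(0.231099, -0.400279, 1.372)  len=0.4622

Chained into 1 loop(s):
  loop 1: 6 segments, perimeter = 2.7732
Total perimeter = 2.773

loops=1 perimeter=2.773


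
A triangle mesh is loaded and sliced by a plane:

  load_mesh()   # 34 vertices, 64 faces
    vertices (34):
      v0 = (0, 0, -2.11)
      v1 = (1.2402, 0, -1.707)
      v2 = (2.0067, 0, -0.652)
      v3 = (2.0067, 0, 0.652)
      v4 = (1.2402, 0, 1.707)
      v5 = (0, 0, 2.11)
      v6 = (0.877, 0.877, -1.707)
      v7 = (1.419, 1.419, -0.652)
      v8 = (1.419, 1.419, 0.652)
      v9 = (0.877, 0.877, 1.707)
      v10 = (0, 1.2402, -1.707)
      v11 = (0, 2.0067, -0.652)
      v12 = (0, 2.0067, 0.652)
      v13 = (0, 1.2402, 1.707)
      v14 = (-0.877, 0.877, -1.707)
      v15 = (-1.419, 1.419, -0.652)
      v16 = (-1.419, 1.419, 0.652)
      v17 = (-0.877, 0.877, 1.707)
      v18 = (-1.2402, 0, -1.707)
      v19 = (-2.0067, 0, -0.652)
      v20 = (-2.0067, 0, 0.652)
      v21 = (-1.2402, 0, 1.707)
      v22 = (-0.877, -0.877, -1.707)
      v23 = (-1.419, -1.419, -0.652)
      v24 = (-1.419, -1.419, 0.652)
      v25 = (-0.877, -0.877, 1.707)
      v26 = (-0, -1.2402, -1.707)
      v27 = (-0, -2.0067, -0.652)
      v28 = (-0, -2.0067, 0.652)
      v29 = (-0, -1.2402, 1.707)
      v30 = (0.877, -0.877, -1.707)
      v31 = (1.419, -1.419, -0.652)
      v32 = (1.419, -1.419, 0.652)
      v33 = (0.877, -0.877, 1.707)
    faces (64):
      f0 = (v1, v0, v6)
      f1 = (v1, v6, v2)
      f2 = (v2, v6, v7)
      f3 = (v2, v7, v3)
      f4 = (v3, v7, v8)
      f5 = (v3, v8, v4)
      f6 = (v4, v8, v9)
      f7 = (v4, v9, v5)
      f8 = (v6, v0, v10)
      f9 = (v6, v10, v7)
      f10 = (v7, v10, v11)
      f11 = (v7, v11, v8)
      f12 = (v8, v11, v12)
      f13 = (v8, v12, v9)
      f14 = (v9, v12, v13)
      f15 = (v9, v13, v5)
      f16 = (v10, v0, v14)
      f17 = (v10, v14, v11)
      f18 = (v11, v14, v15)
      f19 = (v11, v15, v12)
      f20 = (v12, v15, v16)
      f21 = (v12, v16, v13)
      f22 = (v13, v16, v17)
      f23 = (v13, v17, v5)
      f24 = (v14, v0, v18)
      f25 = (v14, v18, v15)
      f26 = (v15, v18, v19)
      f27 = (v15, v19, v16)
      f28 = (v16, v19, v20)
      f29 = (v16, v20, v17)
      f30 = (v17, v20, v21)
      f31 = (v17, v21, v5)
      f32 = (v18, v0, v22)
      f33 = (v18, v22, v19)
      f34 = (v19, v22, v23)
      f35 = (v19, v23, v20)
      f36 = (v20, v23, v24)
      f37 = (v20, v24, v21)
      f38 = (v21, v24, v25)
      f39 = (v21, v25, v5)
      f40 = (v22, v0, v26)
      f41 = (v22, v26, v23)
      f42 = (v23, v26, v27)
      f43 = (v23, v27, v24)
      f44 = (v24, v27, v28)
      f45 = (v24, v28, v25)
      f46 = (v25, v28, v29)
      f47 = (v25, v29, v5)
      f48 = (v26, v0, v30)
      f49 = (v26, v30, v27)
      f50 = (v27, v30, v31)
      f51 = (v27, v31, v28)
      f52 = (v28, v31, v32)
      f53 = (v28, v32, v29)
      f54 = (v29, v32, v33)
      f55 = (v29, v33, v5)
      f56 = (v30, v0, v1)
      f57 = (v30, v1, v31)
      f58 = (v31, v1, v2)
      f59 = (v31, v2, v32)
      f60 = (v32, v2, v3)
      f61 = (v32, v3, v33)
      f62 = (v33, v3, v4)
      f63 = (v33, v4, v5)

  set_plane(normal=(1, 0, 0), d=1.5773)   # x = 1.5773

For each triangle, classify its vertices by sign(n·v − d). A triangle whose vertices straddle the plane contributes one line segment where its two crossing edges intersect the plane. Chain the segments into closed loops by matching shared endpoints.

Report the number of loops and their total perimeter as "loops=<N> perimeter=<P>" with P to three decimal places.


loops=1 perimeter=7.382

Straddling triangles (10 of 64):
  (v1,v6,v2) [--+] → (1.5773, 0.333348, -1.05301)–(1.5773, 0, -1.24302)  len=0.3837
  (v2,v6,v7) [+--] → (1.5773, 0.333348, -1.05301)–(1.5773, 1.03679, -0.652)  len=0.8097
  (v2,v7,v3) [+-+] → (1.5773, 1.03679, -0.652)–(1.5773, 1.03679, -0.300761)  len=0.3512
  (v3,v7,v8) [+--] → (1.5773, 1.03679, -0.300761)–(1.5773, 1.03679, 0.652)  len=0.9528
  (v3,v8,v4) [+--] → (1.5773, 1.03679, 0.652)–(1.5773, 0, 1.24302)  len=1.1934
  (v31,v1,v2) [--+] → (1.5773, 0, -1.24302)–(1.5773, -1.03679, -0.652)  len=1.1934
  (v31,v2,v32) [-+-] → (1.5773, -1.03679, -0.652)–(1.5773, -1.03679, 0.300761)  len=0.9528
  (v32,v2,v3) [-++] → (1.5773, -1.03679, 0.300761)–(1.5773, -1.03679, 0.652)  len=0.3512
  (v32,v3,v33) [-+-] → (1.5773, -1.03679, 0.652)–(1.5773, -0.333348, 1.05301)  len=0.8097
  (v33,v3,v4) [-+-] → (1.5773, -0.333348, 1.05301)–(1.5773, 0, 1.24302)  len=0.3837

Chained into 1 loop(s):
  loop 1: 10 segments, perimeter = 7.3816
Total perimeter = 7.382


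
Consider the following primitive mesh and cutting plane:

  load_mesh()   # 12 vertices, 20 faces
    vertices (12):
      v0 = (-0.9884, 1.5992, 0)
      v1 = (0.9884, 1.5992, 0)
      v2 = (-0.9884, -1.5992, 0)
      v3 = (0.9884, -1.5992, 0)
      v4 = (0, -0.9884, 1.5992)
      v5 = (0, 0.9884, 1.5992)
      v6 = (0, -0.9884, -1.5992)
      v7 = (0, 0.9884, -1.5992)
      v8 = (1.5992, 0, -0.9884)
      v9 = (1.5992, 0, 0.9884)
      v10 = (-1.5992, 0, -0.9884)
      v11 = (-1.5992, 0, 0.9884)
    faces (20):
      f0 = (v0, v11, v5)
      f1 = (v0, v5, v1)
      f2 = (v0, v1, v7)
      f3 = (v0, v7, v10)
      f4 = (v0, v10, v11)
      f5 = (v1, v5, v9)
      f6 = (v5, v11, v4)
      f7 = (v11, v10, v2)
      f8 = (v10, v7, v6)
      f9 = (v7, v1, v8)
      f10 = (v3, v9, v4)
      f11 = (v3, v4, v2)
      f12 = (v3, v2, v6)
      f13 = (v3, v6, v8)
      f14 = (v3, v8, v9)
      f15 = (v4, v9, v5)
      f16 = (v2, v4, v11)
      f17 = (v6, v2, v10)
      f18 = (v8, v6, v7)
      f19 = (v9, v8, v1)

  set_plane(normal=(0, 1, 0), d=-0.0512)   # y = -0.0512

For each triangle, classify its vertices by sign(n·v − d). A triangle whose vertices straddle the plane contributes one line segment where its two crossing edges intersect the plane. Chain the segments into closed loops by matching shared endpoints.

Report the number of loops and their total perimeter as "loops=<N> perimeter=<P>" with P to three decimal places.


loops=1 perimeter=10.678

Straddling triangles (10 of 20):
  (v5,v11,v4) [++-] → (-1.51636, -0.0512, 1.02004)–(0, -0.0512, 1.5992)  len=1.6232
  (v11,v10,v2) [++-] → (-1.57964, -0.0512, -0.956755)–(-1.57964, -0.0512, 0.956755)  len=1.9135
  (v10,v7,v6) [++-] → (0, -0.0512, -1.5992)–(-1.51636, -0.0512, -1.02004)  len=1.6232
  (v3,v9,v4) [-+-] → (1.57964, -0.0512, 0.956755)–(1.51636, -0.0512, 1.02004)  len=0.0895
  (v3,v6,v8) [--+] → (1.51636, -0.0512, -1.02004)–(1.57964, -0.0512, -0.956755)  len=0.0895
  (v3,v8,v9) [-++] → (1.57964, -0.0512, -0.956755)–(1.57964, -0.0512, 0.956755)  len=1.9135
  (v4,v9,v5) [-++] → (1.51636, -0.0512, 1.02004)–(0, -0.0512, 1.5992)  len=1.6232
  (v2,v4,v11) [--+] → (-1.51636, -0.0512, 1.02004)–(-1.57964, -0.0512, 0.956755)  len=0.0895
  (v6,v2,v10) [--+] → (-1.57964, -0.0512, -0.956755)–(-1.51636, -0.0512, -1.02004)  len=0.0895
  (v8,v6,v7) [+-+] → (1.51636, -0.0512, -1.02004)–(0, -0.0512, -1.5992)  len=1.6232

Chained into 1 loop(s):
  loop 1: 10 segments, perimeter = 10.6778
Total perimeter = 10.678


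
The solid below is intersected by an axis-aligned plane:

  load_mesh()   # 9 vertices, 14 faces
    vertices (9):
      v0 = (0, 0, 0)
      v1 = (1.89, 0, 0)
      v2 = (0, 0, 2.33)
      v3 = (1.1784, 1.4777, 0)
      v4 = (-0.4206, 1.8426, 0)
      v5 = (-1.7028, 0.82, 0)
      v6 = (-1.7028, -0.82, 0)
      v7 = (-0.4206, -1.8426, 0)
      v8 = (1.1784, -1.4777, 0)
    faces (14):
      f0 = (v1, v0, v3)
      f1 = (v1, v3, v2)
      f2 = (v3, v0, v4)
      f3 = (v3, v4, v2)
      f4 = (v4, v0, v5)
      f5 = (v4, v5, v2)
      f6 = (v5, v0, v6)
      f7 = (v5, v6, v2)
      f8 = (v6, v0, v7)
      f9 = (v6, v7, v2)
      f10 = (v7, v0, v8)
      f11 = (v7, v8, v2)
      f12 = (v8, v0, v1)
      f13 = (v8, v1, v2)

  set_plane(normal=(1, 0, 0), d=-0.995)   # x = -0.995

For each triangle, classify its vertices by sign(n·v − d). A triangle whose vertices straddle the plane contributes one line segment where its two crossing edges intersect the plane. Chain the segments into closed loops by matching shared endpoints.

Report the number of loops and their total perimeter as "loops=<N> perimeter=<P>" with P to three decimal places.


loops=1 perimeter=6.379

Straddling triangles (6 of 14):
  (v4,v0,v5) [++-] → (-0.995, 0.479152, 0)–(-0.995, 1.3845, 0)  len=0.9053
  (v4,v5,v2) [+-+] → (-0.995, 1.3845, 0)–(-0.995, 0.479152, 0.968507)  len=1.3258
  (v5,v0,v6) [-+-] → (-0.995, 0.479152, 0)–(-0.995, -0.479152, 0)  len=0.9583
  (v5,v6,v2) [--+] → (-0.995, -0.479152, 0.968507)–(-0.995, 0.479152, 0.968507)  len=0.9583
  (v6,v0,v7) [-++] → (-0.995, -0.479152, 0)–(-0.995, -1.3845, 0)  len=0.9053
  (v6,v7,v2) [-++] → (-0.995, -1.3845, 0)–(-0.995, -0.479152, 0.968507)  len=1.3258

Chained into 1 loop(s):
  loop 1: 6 segments, perimeter = 6.3788
Total perimeter = 6.379


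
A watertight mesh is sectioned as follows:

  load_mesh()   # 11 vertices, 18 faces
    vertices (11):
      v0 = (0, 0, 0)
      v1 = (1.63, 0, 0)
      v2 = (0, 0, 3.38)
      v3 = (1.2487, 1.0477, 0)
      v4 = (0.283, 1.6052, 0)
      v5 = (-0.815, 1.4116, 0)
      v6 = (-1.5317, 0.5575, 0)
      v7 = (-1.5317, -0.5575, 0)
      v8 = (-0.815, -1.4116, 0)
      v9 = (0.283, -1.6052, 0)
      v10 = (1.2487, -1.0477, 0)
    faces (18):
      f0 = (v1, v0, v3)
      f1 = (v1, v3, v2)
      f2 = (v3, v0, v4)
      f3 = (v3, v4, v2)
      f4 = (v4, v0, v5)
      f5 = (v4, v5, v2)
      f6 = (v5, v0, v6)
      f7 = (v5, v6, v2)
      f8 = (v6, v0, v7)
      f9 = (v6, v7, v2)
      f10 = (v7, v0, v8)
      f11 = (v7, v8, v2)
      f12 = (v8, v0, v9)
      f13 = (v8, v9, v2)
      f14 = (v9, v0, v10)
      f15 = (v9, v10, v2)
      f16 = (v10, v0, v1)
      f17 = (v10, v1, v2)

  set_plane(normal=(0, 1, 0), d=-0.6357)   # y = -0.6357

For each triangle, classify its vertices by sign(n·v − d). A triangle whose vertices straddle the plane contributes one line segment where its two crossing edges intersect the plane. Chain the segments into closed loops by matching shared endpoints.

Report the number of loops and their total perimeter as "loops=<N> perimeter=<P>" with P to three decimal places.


loops=1 perimeter=7.973

Straddling triangles (8 of 18):
  (v7,v0,v8) [++-] → (-0.367027, -0.6357, 0)–(-1.46608, -0.6357, 0)  len=1.0991
  (v7,v8,v2) [+-+] → (-1.46608, -0.6357, 0)–(-0.367027, -0.6357, 1.85785)  len=2.1586
  (v8,v0,v9) [-+-] → (-0.367027, -0.6357, 0)–(0.112075, -0.6357, 0)  len=0.4791
  (v8,v9,v2) [--+] → (0.112075, -0.6357, 2.04143)–(-0.367027, -0.6357, 1.85785)  len=0.5131
  (v9,v0,v10) [-+-] → (0.112075, -0.6357, 0)–(0.757658, -0.6357, 0)  len=0.6456
  (v9,v10,v2) [--+] → (0.757658, -0.6357, 1.32916)–(0.112075, -0.6357, 2.04143)  len=0.9613
  (v10,v0,v1) [-++] → (0.757658, -0.6357, 0)–(1.39864, -0.6357, 0)  len=0.6410
  (v10,v1,v2) [-++] → (1.39864, -0.6357, 0)–(0.757658, -0.6357, 1.32916)  len=1.4756

Chained into 1 loop(s):
  loop 1: 8 segments, perimeter = 7.9733
Total perimeter = 7.973


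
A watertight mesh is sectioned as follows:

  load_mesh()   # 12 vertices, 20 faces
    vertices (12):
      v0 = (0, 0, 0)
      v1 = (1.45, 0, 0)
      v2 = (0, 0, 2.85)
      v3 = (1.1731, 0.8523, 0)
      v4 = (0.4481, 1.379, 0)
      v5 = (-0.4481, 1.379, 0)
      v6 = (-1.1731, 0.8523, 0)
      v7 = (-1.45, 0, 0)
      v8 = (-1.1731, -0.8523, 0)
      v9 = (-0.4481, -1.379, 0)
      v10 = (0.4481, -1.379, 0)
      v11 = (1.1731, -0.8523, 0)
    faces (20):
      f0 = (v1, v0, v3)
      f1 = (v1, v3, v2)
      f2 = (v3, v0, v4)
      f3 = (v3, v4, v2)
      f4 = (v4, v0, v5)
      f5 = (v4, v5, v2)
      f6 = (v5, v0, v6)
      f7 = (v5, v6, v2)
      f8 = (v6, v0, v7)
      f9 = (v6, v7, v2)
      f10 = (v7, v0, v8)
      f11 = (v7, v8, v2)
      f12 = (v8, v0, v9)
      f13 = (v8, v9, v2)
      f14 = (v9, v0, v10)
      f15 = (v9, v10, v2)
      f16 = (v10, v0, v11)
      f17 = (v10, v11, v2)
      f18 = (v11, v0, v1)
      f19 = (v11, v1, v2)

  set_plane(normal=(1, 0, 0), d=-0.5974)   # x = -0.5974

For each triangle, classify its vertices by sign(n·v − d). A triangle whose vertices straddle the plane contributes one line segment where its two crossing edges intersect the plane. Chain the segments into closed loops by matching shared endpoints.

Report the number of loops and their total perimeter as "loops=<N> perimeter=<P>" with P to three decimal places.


loops=1 perimeter=6.830

Straddling triangles (8 of 20):
  (v5,v0,v6) [++-] → (-0.5974, 0.434033, 0)–(-0.5974, 1.27054, 0)  len=0.8365
  (v5,v6,v2) [+-+] → (-0.5974, 1.27054, 0)–(-0.5974, 0.434033, 1.39864)  len=1.6297
  (v6,v0,v7) [-+-] → (-0.5974, 0.434033, 0)–(-0.5974, 0, 0)  len=0.4340
  (v6,v7,v2) [--+] → (-0.5974, 0, 1.6758)–(-0.5974, 0.434033, 1.39864)  len=0.5150
  (v7,v0,v8) [-+-] → (-0.5974, 0, 0)–(-0.5974, -0.434033, 0)  len=0.4340
  (v7,v8,v2) [--+] → (-0.5974, -0.434033, 1.39864)–(-0.5974, 0, 1.6758)  len=0.5150
  (v8,v0,v9) [-++] → (-0.5974, -0.434033, 0)–(-0.5974, -1.27054, 0)  len=0.8365
  (v8,v9,v2) [-++] → (-0.5974, -1.27054, 0)–(-0.5974, -0.434033, 1.39864)  len=1.6297

Chained into 1 loop(s):
  loop 1: 8 segments, perimeter = 6.8304
Total perimeter = 6.830


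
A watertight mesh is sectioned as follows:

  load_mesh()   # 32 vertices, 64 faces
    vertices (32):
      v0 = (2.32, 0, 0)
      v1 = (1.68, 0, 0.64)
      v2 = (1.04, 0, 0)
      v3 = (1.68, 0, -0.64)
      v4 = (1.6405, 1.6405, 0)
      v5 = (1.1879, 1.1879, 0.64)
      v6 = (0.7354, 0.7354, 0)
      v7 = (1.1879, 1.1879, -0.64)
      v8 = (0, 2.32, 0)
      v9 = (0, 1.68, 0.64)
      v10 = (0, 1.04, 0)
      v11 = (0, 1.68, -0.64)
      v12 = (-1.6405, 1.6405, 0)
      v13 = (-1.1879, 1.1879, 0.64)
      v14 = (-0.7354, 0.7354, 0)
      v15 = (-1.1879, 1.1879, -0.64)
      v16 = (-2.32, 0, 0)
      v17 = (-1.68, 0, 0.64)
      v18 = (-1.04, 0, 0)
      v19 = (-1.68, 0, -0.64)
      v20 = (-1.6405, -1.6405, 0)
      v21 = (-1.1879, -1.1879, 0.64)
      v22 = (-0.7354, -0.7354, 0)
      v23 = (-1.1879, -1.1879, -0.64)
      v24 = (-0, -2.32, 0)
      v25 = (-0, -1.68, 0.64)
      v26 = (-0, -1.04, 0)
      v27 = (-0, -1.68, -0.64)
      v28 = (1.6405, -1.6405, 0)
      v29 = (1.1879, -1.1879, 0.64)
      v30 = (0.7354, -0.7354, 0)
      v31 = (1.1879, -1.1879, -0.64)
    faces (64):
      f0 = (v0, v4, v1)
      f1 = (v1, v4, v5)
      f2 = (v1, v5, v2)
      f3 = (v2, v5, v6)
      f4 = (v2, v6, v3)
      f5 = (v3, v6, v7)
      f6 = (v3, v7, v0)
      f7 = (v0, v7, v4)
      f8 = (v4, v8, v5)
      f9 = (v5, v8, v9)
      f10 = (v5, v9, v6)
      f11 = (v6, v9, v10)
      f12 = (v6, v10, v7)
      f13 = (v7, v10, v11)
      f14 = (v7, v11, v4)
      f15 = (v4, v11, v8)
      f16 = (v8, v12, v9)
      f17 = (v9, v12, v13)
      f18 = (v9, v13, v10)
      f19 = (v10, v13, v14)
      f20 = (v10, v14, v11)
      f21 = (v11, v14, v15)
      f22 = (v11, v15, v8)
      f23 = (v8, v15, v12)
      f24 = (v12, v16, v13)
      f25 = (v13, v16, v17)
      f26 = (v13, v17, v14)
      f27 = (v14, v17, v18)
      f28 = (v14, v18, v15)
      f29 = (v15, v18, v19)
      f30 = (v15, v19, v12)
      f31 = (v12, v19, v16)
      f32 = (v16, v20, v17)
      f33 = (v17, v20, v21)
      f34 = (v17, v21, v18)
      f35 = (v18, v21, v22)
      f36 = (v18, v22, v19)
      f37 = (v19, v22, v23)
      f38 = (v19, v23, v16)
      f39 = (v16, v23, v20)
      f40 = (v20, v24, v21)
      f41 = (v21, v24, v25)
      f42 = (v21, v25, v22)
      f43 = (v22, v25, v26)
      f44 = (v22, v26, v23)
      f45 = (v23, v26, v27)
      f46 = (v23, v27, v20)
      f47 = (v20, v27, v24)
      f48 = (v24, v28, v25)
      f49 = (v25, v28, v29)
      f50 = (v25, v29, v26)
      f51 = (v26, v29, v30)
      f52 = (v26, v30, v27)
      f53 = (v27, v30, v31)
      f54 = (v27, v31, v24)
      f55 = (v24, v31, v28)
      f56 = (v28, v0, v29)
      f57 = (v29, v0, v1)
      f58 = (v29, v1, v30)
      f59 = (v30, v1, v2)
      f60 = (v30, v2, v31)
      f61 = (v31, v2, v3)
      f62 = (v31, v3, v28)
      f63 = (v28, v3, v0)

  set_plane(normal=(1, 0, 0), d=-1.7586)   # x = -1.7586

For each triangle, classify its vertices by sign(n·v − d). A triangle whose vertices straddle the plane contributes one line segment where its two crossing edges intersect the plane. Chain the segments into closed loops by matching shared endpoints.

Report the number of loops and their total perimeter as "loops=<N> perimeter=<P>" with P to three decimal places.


loops=1 perimeter=5.868

Straddling triangles (6 of 64):
  (v12,v16,v13) [+-+] → (-1.7586, 1.35537, 0)–(-1.7586, 0.589071, 0.317371)  len=0.8294
  (v13,v16,v17) [+-+] → (-1.7586, 0.589071, 0.317371)–(-1.7586, 0, 0.5614)  len=0.6376
  (v12,v19,v16) [++-] → (-1.7586, 0, -0.5614)–(-1.7586, 1.35537, 0)  len=1.4670
  (v16,v20,v17) [-++] → (-1.7586, -1.35537, 0)–(-1.7586, 0, 0.5614)  len=1.4670
  (v19,v23,v16) [++-] → (-1.7586, -0.589071, -0.317371)–(-1.7586, 0, -0.5614)  len=0.6376
  (v16,v23,v20) [-++] → (-1.7586, -0.589071, -0.317371)–(-1.7586, -1.35537, 0)  len=0.8294

Chained into 1 loop(s):
  loop 1: 6 segments, perimeter = 5.8682
Total perimeter = 5.868


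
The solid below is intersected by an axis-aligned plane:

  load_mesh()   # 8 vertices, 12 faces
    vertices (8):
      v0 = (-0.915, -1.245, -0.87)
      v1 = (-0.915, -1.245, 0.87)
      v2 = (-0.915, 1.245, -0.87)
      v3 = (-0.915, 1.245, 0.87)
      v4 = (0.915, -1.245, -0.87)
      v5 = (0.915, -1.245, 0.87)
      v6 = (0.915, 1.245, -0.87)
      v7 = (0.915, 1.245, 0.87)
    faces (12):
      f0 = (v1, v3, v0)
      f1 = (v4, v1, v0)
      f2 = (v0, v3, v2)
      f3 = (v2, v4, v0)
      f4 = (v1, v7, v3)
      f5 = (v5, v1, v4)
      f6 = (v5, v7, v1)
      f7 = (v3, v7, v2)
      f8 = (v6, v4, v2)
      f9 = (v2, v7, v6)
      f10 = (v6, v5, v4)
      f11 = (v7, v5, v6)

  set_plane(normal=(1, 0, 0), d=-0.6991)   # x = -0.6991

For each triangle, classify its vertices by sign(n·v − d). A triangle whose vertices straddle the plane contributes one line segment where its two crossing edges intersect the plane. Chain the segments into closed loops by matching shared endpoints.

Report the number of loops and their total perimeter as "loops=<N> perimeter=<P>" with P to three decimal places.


Straddling triangles (8 of 12):
  (v4,v1,v0) [+--] → (-0.6991, -1.245, 0.664718)–(-0.6991, -1.245, -0.87)  len=1.5347
  (v2,v4,v0) [-+-] → (-0.6991, 0.951234, -0.87)–(-0.6991, -1.245, -0.87)  len=2.1962
  (v1,v7,v3) [-+-] → (-0.6991, -0.951234, 0.87)–(-0.6991, 1.245, 0.87)  len=2.1962
  (v5,v1,v4) [+-+] → (-0.6991, -1.245, 0.87)–(-0.6991, -1.245, 0.664718)  len=0.2053
  (v5,v7,v1) [++-] → (-0.6991, -0.951234, 0.87)–(-0.6991, -1.245, 0.87)  len=0.2938
  (v3,v7,v2) [-+-] → (-0.6991, 1.245, 0.87)–(-0.6991, 1.245, -0.664718)  len=1.5347
  (v6,v4,v2) [++-] → (-0.6991, 0.951234, -0.87)–(-0.6991, 1.245, -0.87)  len=0.2938
  (v2,v7,v6) [-++] → (-0.6991, 1.245, -0.664718)–(-0.6991, 1.245, -0.87)  len=0.2053

Chained into 1 loop(s):
  loop 1: 8 segments, perimeter = 8.4600
Total perimeter = 8.460

loops=1 perimeter=8.460


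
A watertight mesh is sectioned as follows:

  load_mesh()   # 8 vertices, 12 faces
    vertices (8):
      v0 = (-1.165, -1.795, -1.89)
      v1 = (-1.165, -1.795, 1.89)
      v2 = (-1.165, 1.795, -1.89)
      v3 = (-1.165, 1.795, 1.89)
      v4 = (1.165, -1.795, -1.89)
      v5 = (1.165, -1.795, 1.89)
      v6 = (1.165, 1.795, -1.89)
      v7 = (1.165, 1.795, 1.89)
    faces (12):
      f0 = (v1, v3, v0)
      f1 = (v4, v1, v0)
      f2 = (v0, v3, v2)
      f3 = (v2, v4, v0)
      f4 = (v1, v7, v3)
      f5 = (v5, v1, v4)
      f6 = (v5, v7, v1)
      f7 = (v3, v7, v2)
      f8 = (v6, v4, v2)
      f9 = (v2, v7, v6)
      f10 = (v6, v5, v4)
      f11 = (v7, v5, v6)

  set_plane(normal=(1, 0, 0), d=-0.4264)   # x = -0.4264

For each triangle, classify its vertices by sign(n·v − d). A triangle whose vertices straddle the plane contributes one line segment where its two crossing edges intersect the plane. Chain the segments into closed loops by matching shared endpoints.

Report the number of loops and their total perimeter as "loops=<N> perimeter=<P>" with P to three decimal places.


loops=1 perimeter=14.740

Straddling triangles (8 of 12):
  (v4,v1,v0) [+--] → (-0.4264, -1.795, 0.691756)–(-0.4264, -1.795, -1.89)  len=2.5818
  (v2,v4,v0) [-+-] → (-0.4264, 0.656985, -1.89)–(-0.4264, -1.795, -1.89)  len=2.4520
  (v1,v7,v3) [-+-] → (-0.4264, -0.656985, 1.89)–(-0.4264, 1.795, 1.89)  len=2.4520
  (v5,v1,v4) [+-+] → (-0.4264, -1.795, 1.89)–(-0.4264, -1.795, 0.691756)  len=1.1982
  (v5,v7,v1) [++-] → (-0.4264, -0.656985, 1.89)–(-0.4264, -1.795, 1.89)  len=1.1380
  (v3,v7,v2) [-+-] → (-0.4264, 1.795, 1.89)–(-0.4264, 1.795, -0.691756)  len=2.5818
  (v6,v4,v2) [++-] → (-0.4264, 0.656985, -1.89)–(-0.4264, 1.795, -1.89)  len=1.1380
  (v2,v7,v6) [-++] → (-0.4264, 1.795, -0.691756)–(-0.4264, 1.795, -1.89)  len=1.1982

Chained into 1 loop(s):
  loop 1: 8 segments, perimeter = 14.7400
Total perimeter = 14.740


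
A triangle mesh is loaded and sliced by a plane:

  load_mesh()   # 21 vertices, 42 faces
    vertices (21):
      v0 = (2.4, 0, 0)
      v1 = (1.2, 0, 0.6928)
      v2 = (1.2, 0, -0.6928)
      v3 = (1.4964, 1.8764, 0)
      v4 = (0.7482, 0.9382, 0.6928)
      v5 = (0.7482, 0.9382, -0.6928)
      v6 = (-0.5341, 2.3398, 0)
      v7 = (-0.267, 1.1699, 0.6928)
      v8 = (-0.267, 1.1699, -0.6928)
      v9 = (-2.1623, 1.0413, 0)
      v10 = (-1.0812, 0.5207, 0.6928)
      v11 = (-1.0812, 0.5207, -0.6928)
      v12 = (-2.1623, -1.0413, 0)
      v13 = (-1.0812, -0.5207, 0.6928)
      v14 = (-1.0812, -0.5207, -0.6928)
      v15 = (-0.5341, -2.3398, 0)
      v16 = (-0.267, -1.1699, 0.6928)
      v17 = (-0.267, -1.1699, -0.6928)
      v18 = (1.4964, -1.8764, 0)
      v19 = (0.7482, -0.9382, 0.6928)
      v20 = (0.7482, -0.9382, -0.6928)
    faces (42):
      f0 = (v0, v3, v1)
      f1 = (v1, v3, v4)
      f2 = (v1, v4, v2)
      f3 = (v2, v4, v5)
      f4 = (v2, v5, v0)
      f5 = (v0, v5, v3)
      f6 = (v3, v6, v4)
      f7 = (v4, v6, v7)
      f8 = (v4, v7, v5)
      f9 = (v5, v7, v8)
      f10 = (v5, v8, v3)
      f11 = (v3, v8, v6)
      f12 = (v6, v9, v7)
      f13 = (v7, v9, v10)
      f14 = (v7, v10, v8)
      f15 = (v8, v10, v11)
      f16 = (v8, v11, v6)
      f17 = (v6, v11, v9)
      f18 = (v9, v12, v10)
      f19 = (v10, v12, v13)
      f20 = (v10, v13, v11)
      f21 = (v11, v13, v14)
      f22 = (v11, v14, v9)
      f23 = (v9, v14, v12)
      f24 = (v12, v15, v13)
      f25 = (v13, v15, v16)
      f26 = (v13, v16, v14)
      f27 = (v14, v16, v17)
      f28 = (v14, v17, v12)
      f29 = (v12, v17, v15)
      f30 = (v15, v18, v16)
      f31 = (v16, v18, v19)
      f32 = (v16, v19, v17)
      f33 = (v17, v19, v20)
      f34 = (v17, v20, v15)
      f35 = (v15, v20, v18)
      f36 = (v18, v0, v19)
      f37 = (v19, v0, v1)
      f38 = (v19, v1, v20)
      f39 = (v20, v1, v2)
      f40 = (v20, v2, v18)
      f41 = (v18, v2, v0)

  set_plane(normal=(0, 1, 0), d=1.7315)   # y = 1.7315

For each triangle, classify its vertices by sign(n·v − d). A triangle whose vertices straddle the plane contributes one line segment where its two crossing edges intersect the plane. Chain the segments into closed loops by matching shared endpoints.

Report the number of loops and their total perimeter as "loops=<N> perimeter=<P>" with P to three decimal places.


loops=1 perimeter=5.958

Straddling triangles (10 of 42):
  (v0,v3,v1) [-+-] → (1.56618, 1.7315, 0)–(1.47351, 1.7315, 0.0534996)  len=0.1070
  (v1,v3,v4) [-+-] → (1.47351, 1.7315, 0.0534996)–(1.38084, 1.7315, 0.106999)  len=0.1070
  (v0,v5,v3) [--+] → (1.38084, 1.7315, -0.106999)–(1.56618, 1.7315, 0)  len=0.2140
  (v3,v6,v4) [++-] → (0.0224233, 1.7315, 0.300678)–(1.38084, 1.7315, 0.106999)  len=1.3722
  (v4,v6,v7) [-+-] → (0.0224233, 1.7315, 0.300678)–(-0.395219, 1.7315, 0.360228)  len=0.4219
  (v5,v8,v3) [--+] → (1.13473, 1.7315, -0.14209)–(1.38084, 1.7315, -0.106999)  len=0.2486
  (v3,v8,v6) [+-+] → (1.13473, 1.7315, -0.14209)–(-0.395219, 1.7315, -0.360228)  len=1.5454
  (v6,v9,v7) [+--] → (-1.29685, 1.7315, 0)–(-0.395219, 1.7315, 0.360228)  len=0.9709
  (v8,v11,v6) [--+] → (-0.717048, 1.7315, -0.23167)–(-0.395219, 1.7315, -0.360228)  len=0.3466
  (v6,v11,v9) [+--] → (-0.717048, 1.7315, -0.23167)–(-1.29685, 1.7315, 0)  len=0.6244

Chained into 1 loop(s):
  loop 1: 10 segments, perimeter = 5.9579
Total perimeter = 5.958


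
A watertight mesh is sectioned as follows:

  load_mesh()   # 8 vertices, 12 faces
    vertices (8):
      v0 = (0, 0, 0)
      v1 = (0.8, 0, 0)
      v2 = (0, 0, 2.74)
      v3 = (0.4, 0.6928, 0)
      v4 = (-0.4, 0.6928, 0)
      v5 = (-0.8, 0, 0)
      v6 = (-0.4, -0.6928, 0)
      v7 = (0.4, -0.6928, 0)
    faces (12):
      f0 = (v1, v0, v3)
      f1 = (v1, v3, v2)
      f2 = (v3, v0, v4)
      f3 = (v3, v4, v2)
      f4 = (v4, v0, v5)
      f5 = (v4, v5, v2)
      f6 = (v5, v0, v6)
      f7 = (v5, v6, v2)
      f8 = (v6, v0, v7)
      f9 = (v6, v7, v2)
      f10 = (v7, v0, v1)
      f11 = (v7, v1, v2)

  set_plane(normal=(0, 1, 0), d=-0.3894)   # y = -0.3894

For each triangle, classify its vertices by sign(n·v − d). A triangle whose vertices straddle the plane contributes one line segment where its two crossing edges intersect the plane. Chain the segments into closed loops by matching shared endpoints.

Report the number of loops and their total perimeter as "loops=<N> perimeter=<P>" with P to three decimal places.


loops=1 perimeter=4.100

Straddling triangles (6 of 12):
  (v5,v0,v6) [++-] → (-0.224827, -0.3894, 0)–(-0.575173, -0.3894, 0)  len=0.3503
  (v5,v6,v2) [+-+] → (-0.575173, -0.3894, 0)–(-0.224827, -0.3894, 1.19994)  len=1.2500
  (v6,v0,v7) [-+-] → (-0.224827, -0.3894, 0)–(0.224827, -0.3894, 0)  len=0.4497
  (v6,v7,v2) [--+] → (0.224827, -0.3894, 1.19994)–(-0.224827, -0.3894, 1.19994)  len=0.4497
  (v7,v0,v1) [-++] → (0.224827, -0.3894, 0)–(0.575173, -0.3894, 0)  len=0.3503
  (v7,v1,v2) [-++] → (0.575173, -0.3894, 0)–(0.224827, -0.3894, 1.19994)  len=1.2500

Chained into 1 loop(s):
  loop 1: 6 segments, perimeter = 4.1001
Total perimeter = 4.100
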